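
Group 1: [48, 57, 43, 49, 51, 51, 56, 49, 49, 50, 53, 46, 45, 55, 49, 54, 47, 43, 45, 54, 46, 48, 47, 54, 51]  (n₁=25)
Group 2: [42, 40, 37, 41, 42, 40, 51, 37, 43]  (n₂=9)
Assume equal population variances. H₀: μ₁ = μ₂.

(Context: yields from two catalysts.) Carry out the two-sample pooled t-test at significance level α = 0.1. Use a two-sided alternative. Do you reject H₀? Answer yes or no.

x̄₁=49.600, s₁=3.958, n₁=25
x̄₂=41.444, s₂=4.157, n₂=9
s_p² = [24·3.958² + 8·4.157²]/32 = 16.0694
SE = √(s_p²·(1/25+1/9)) = 1.5583
t = (49.600−41.444)/1.5583 = 5.2337
df = 32
p-value (two-sided) = 0.00001
At α=0.1: p < α → reject H₀

reject H₀: yes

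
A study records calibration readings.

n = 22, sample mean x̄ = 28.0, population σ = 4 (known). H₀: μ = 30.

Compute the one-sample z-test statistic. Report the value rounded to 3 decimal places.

test statistic = -2.345

SE = σ/√n = 4/√22 = 0.8528
z = (x̄−μ₀)/SE = (28.0−30)/0.8528 = -2.3452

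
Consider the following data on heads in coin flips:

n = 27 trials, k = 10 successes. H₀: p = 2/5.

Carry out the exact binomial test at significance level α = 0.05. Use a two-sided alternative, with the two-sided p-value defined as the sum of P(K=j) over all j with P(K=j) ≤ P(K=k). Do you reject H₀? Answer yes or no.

reject H₀: no

Exact binomial: n=27, k=10, p₀=2/5=0.4000
P(X=j) = C(n,j)·p₀^j·(1−p₀)^(n−j); p = Σ P(X=j) over j with P(X=j) ≤ P(X=10)
p-value (two-sided) = 0.84573
At α=0.05: p ≥ α → fail to reject H₀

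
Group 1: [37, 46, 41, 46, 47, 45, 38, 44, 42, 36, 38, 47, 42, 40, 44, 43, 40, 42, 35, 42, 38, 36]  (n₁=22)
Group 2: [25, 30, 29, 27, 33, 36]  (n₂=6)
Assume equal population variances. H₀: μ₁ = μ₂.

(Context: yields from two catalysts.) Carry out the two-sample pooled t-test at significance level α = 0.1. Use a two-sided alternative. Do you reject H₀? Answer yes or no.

x̄₁=41.318, s₁=3.734, n₁=22
x̄₂=30.000, s₂=4.000, n₂=6
s_p² = [21·3.734² + 5·4.000²]/26 = 14.3374
SE = √(s_p²·(1/22+1/6)) = 1.7439
t = (41.318−30.000)/1.7439 = 6.4901
df = 26
p-value (two-sided) = 0.00000
At α=0.1: p < α → reject H₀

reject H₀: yes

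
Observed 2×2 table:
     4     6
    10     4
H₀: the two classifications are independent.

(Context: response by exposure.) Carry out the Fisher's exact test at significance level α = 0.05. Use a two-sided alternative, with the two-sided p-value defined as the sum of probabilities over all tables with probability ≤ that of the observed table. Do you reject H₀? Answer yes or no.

Margins: r₁=10, r₂=14, c₁=14, c₂=10, n=24
p_obs = C(10,4)·C(14,10)/C(24,14); sum pmf over tables with pmf ≤ p_obs
p-value (two-sided) = 0.21123
At α=0.05: p ≥ α → fail to reject H₀

reject H₀: no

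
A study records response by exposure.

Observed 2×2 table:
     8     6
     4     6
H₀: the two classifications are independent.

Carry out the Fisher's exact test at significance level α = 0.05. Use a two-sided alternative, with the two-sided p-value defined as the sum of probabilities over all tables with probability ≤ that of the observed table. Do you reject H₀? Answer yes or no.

reject H₀: no

Margins: r₁=14, r₂=10, c₁=12, c₂=12, n=24
p_obs = C(14,8)·C(10,4)/C(24,12); sum pmf over tables with pmf ≤ p_obs
p-value (two-sided) = 0.68017
At α=0.05: p ≥ α → fail to reject H₀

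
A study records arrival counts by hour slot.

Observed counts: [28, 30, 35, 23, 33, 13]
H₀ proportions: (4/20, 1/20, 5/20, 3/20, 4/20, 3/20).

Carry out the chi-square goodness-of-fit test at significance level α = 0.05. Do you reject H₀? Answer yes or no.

n = 162; E_i = n·p_i = [32.40, 8.10, 40.50, 24.30, 32.40, 24.30]
χ² = (28−32.40)²/32.40 + (30−8.10)²/8.10 + (35−40.50)²/40.50 + (23−24.30)²/24.30 + (33−32.40)²/32.40 + (13−24.30)²/24.30 = 65.8909
df = 5
p-value (upper-tail) = 0.00000
At α=0.05: p < α → reject H₀

reject H₀: yes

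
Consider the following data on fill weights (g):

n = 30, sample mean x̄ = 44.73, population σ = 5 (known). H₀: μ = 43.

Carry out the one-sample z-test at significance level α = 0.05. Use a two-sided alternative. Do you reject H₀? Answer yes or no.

SE = σ/√n = 5/√30 = 0.9129
z = (x̄−μ₀)/SE = (44.73−43)/0.9129 = 1.8951
p-value (two-sided) = 0.05808
At α=0.05: p ≥ α → fail to reject H₀

reject H₀: no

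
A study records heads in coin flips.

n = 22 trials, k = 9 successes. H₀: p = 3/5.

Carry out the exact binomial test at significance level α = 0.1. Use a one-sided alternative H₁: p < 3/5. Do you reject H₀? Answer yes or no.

reject H₀: yes

Exact binomial: n=22, k=9, p₀=3/5=0.6000
P(X≤9) from Σ C(n,i)·p₀^i·(1−p₀)^(n−i)
p-value (one-sided, H₁ less) = 0.05511
At α=0.1: p < α → reject H₀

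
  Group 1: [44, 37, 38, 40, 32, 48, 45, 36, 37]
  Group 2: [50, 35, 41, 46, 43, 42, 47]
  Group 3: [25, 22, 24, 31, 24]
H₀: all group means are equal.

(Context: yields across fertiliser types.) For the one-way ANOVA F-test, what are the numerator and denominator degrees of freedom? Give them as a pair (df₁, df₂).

k = 3 groups, N = 21 total
df = (k−1, N−k) = (3−1, 21−3) = (2, 18)

degrees of freedom = [2, 18]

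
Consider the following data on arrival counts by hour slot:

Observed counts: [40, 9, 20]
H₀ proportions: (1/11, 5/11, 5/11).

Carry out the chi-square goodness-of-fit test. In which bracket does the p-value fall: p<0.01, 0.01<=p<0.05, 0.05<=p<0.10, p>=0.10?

p-value bracket: p<0.01

n = 69; E_i = n·p_i = [6.27, 31.36, 31.36]
χ² = (40−6.27)²/6.27 + (9−31.36)²/31.36 + (20−31.36)²/31.36 = 201.4087
df = 2
p-value (upper-tail) = 0.00000
→ bracket: p<0.01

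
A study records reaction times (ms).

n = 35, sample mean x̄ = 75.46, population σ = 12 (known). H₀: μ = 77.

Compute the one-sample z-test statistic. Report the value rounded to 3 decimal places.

SE = σ/√n = 12/√35 = 2.0284
z = (x̄−μ₀)/SE = (75.46−77)/2.0284 = -0.7592

test statistic = -0.759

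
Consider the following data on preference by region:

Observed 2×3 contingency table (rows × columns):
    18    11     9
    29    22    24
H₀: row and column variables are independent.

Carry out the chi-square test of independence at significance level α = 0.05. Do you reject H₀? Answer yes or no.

Row totals [38, 75], col totals [47, 33, 33], n=113
χ² = (18−15.81)²/15.81 + (11−11.10)²/11.10 + (9−11.10)²/11.10 + (29−31.19)²/31.19 + (22−21.90)²/21.90 + (24−21.90)²/21.90 = 1.0577
df = 2
p-value (upper-tail) = 0.58929
At α=0.05: p ≥ α → fail to reject H₀

reject H₀: no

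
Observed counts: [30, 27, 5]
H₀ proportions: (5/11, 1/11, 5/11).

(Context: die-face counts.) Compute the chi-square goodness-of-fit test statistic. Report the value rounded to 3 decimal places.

test statistic = 100.161

n = 62; E_i = n·p_i = [28.18, 5.64, 28.18]
χ² = (30−28.18)²/28.18 + (27−5.64)²/5.64 + (5−28.18)²/28.18 = 100.1613
df = 2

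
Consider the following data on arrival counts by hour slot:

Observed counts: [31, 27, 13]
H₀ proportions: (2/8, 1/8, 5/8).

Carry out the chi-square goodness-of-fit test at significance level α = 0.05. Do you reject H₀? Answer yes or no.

n = 71; E_i = n·p_i = [17.75, 8.88, 44.38]
χ² = (31−17.75)²/17.75 + (27−8.88)²/8.88 + (13−44.38)²/44.38 = 69.0901
df = 2
p-value (upper-tail) = 0.00000
At α=0.05: p < α → reject H₀

reject H₀: yes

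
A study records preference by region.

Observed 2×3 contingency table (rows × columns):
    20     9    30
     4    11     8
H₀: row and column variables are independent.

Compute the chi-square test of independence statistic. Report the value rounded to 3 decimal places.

Row totals [59, 23], col totals [24, 20, 38], n=82
χ² = (20−17.27)²/17.27 + (9−14.39)²/14.39 + (30−27.34)²/27.34 + (4−6.73)²/6.73 + (11−5.61)²/5.61 + (8−10.66)²/10.66 = 9.6606
df = 2

test statistic = 9.661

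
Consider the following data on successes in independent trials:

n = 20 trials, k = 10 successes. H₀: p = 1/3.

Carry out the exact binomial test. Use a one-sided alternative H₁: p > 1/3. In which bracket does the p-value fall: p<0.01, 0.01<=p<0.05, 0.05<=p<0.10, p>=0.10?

p-value bracket: 0.05<=p<0.10

Exact binomial: n=20, k=10, p₀=1/3=0.3333
P(X≥10) from Σ C(n,i)·p₀^i·(1−p₀)^(n−i)
p-value (one-sided, H₁ greater) = 0.09190
→ bracket: 0.05<=p<0.10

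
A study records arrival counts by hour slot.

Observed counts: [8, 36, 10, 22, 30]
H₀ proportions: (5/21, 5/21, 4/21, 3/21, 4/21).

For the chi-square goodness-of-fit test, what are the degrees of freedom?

df = k − 1 = 5 − 1 = 4

degrees of freedom = 4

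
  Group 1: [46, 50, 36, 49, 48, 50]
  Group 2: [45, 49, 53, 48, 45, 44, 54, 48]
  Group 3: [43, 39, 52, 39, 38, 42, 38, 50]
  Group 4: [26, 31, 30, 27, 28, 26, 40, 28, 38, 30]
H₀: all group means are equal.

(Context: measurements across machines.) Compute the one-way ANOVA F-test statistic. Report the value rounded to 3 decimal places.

test statistic = 24.577

Group means [46.50, 48.25, 42.62, 30.40], grand mean 40.938
SSB = Σnᵢ(x̄ᵢ−x̄)² = 1746.600; SSW = ΣΣ(x−x̄ᵢ)² = 663.275
MSB = 1746.600/3 = 582.2000; MSW = 663.275/28 = 23.6884
F = MSB/MSW = 24.5774
df = (3, 28)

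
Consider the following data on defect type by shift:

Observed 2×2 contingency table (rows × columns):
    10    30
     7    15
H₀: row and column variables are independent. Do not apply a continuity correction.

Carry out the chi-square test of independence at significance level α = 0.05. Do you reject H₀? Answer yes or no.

reject H₀: no

Row totals [40, 22], col totals [17, 45], n=62
χ² = (10−10.97)²/10.97 + (30−29.03)²/29.03 + (7−6.03)²/6.03 + (15−15.97)²/15.97 = 0.3316
df = 1
p-value (upper-tail) = 0.56475
At α=0.05: p ≥ α → fail to reject H₀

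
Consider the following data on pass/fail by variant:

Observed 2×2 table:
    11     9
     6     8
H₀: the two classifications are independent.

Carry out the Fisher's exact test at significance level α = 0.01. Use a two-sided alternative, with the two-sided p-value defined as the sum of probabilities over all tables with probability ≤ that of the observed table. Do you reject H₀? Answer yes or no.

reject H₀: no

Margins: r₁=20, r₂=14, c₁=17, c₂=17, n=34
p_obs = C(20,11)·C(14,6)/C(34,17); sum pmf over tables with pmf ≤ p_obs
p-value (two-sided) = 0.72828
At α=0.01: p ≥ α → fail to reject H₀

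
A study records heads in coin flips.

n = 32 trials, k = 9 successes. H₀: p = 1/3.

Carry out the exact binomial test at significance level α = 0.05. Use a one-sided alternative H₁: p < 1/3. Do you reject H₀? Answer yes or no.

reject H₀: no

Exact binomial: n=32, k=9, p₀=1/3=0.3333
P(X≤9) from Σ C(n,i)·p₀^i·(1−p₀)^(n−i)
p-value (one-sided, H₁ less) = 0.33754
At α=0.05: p ≥ α → fail to reject H₀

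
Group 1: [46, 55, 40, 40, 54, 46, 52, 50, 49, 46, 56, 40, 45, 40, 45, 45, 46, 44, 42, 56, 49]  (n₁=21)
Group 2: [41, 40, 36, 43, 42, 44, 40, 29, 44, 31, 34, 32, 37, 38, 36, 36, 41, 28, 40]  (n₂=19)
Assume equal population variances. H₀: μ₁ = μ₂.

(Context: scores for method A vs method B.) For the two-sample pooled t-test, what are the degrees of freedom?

df = n₁ + n₂ − 2 = 21 + 19 − 2 = 38

degrees of freedom = 38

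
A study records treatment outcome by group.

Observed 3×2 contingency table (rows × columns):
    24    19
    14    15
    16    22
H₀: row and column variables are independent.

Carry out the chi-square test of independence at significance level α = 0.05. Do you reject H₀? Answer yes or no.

reject H₀: no

Row totals [43, 29, 38], col totals [54, 56], n=110
χ² = (24−21.11)²/21.11 + (19−21.89)²/21.89 + (14−14.24)²/14.24 + (15−14.76)²/14.76 + (16−18.65)²/18.65 + (22−19.35)²/19.35 = 1.5274
df = 2
p-value (upper-tail) = 0.46594
At α=0.05: p ≥ α → fail to reject H₀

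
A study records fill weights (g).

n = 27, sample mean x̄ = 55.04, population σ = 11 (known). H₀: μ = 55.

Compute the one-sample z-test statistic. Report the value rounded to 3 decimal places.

SE = σ/√n = 11/√27 = 2.1170
z = (x̄−μ₀)/SE = (55.04−55)/2.1170 = 0.0189

test statistic = 0.019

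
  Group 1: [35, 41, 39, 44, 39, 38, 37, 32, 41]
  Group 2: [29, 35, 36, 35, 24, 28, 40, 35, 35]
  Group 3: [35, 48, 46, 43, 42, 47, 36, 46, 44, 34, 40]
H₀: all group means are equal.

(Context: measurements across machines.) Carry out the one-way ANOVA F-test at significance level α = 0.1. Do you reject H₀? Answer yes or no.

reject H₀: yes

Group means [38.44, 33.00, 41.91], grand mean 38.069
SSB = Σnᵢ(x̄ᵢ−x̄)² = 394.731; SSW = ΣΣ(x−x̄ᵢ)² = 547.131
MSB = 394.731/2 = 197.3654; MSW = 547.131/26 = 21.0435
F = MSB/MSW = 9.3789
df = (2, 26)
p-value (upper-tail) = 0.00086
At α=0.1: p < α → reject H₀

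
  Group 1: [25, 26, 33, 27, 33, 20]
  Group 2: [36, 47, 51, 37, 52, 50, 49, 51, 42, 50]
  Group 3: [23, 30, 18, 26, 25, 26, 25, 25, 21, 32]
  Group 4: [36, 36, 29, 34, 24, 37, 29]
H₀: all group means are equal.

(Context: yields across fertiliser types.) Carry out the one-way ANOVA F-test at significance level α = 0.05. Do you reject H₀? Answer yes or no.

reject H₀: yes

Group means [27.33, 46.50, 25.10, 32.14], grand mean 33.485
SSB = Σnᵢ(x̄ᵢ−x̄)² = 2636.652; SSW = ΣΣ(x−x̄ᵢ)² = 735.590
MSB = 2636.652/3 = 878.8840; MSW = 735.590/29 = 25.3652
F = MSB/MSW = 34.6492
df = (3, 29)
p-value (upper-tail) = 0.00000
At α=0.05: p < α → reject H₀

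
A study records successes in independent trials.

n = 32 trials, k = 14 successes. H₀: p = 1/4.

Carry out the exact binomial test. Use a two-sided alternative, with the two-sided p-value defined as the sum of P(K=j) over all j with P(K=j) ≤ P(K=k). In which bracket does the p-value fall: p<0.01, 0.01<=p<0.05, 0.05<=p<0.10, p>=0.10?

Exact binomial: n=32, k=14, p₀=1/4=0.2500
P(X=j) = C(n,j)·p₀^j·(1−p₀)^(n−j); p = Σ P(X=j) over j with P(X=j) ≤ P(X=14)
p-value (two-sided) = 0.02257
→ bracket: 0.01<=p<0.05

p-value bracket: 0.01<=p<0.05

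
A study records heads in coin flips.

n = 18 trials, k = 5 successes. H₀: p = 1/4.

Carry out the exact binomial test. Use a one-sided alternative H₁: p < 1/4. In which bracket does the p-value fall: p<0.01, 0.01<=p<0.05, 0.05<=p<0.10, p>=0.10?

Exact binomial: n=18, k=5, p₀=1/4=0.2500
P(X≤5) from Σ C(n,i)·p₀^i·(1−p₀)^(n−i)
p-value (one-sided, H₁ less) = 0.71745
→ bracket: p>=0.10

p-value bracket: p>=0.10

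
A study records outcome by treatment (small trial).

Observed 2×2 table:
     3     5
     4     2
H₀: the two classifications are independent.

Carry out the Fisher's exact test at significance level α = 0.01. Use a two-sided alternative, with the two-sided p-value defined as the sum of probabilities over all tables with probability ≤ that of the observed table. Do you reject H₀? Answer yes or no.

reject H₀: no

Margins: r₁=8, r₂=6, c₁=7, c₂=7, n=14
p_obs = C(8,3)·C(6,4)/C(14,7); sum pmf over tables with pmf ≤ p_obs
p-value (two-sided) = 0.59207
At α=0.01: p ≥ α → fail to reject H₀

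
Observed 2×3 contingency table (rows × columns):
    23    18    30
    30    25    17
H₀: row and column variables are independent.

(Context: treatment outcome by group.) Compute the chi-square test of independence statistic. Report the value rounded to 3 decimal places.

test statistic = 5.653

Row totals [71, 72], col totals [53, 43, 47], n=143
χ² = (23−26.31)²/26.31 + (18−21.35)²/21.35 + (30−23.34)²/23.34 + (30−26.69)²/26.69 + (25−21.65)²/21.65 + (17−23.66)²/23.66 = 5.6531
df = 2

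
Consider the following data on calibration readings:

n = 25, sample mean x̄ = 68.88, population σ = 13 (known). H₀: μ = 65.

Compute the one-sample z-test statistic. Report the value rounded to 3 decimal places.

test statistic = 1.492

SE = σ/√n = 13/√25 = 2.6000
z = (x̄−μ₀)/SE = (68.88−65)/2.6000 = 1.4923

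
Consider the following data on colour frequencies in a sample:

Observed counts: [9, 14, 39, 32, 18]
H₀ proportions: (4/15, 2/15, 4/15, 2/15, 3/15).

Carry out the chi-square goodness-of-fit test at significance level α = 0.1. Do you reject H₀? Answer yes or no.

reject H₀: yes

n = 112; E_i = n·p_i = [29.87, 14.93, 29.87, 14.93, 22.40]
χ² = (9−29.87)²/29.87 + (14−14.93)²/14.93 + (39−29.87)²/29.87 + (32−14.93)²/14.93 + (18−22.40)²/22.40 = 37.7991
df = 4
p-value (upper-tail) = 0.00000
At α=0.1: p < α → reject H₀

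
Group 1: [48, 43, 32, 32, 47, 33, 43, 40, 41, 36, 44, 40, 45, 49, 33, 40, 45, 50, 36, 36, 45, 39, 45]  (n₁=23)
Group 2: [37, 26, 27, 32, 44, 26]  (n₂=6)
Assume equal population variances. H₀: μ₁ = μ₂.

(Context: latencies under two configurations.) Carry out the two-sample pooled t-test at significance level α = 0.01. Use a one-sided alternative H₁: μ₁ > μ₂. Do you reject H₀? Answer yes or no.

reject H₀: yes

x̄₁=40.957, s₁=5.572, n₁=23
x̄₂=32.000, s₂=7.294, n₂=6
s_p² = [22·5.572² + 5·7.294²]/27 = 35.1465
SE = √(s_p²·(1/23+1/6)) = 2.7177
t = (40.957−32.000)/2.7177 = 3.2956
df = 27
p-value (one-sided, H₁ greater) = 0.00138
At α=0.01: p < α → reject H₀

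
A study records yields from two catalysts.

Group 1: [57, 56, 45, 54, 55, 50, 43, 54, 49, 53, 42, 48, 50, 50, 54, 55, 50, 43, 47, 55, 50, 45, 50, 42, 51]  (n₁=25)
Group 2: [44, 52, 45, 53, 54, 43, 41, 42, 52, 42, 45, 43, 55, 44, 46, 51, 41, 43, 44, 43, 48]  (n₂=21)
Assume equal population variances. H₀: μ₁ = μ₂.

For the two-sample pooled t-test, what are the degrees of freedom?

degrees of freedom = 44

df = n₁ + n₂ − 2 = 25 + 21 − 2 = 44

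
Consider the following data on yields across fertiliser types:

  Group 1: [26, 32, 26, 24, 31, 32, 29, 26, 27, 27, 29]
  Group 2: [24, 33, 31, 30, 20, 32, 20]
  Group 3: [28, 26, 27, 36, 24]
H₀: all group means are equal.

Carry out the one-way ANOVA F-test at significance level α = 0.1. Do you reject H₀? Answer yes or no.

Group means [28.09, 27.14, 28.20], grand mean 27.826
SSB = Σnᵢ(x̄ᵢ−x̄)² = 4.738; SSW = ΣΣ(x−x̄ᵢ)² = 350.566
MSB = 4.738/2 = 2.3691; MSW = 350.566/20 = 17.5283
F = MSB/MSW = 0.1352
df = (2, 20)
p-value (upper-tail) = 0.87437
At α=0.1: p ≥ α → fail to reject H₀

reject H₀: no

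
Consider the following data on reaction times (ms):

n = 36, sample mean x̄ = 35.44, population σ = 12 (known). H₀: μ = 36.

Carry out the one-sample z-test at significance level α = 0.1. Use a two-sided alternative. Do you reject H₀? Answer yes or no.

reject H₀: no

SE = σ/√n = 12/√36 = 2.0000
z = (x̄−μ₀)/SE = (35.44−36)/2.0000 = -0.2800
p-value (two-sided) = 0.77948
At α=0.1: p ≥ α → fail to reject H₀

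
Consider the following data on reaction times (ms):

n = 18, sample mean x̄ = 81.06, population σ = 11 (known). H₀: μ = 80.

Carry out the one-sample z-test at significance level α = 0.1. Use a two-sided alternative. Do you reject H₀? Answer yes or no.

SE = σ/√n = 11/√18 = 2.5927
z = (x̄−μ₀)/SE = (81.06−80)/2.5927 = 0.4088
p-value (two-sided) = 0.68266
At α=0.1: p ≥ α → fail to reject H₀

reject H₀: no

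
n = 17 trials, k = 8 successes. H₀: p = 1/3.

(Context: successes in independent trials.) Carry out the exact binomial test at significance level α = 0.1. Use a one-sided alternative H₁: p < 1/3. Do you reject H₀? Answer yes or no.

Exact binomial: n=17, k=8, p₀=1/3=0.3333
P(X≤8) from Σ C(n,i)·p₀^i·(1−p₀)^(n−i)
p-value (one-sided, H₁ less) = 0.92452
At α=0.1: p ≥ α → fail to reject H₀

reject H₀: no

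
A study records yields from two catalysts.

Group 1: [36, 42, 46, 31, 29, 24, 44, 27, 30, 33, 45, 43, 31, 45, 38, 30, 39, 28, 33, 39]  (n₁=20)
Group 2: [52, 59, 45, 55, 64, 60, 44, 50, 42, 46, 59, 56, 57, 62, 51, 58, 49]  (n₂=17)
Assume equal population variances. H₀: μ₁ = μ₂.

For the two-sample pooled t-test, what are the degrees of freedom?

df = n₁ + n₂ − 2 = 20 + 17 − 2 = 35

degrees of freedom = 35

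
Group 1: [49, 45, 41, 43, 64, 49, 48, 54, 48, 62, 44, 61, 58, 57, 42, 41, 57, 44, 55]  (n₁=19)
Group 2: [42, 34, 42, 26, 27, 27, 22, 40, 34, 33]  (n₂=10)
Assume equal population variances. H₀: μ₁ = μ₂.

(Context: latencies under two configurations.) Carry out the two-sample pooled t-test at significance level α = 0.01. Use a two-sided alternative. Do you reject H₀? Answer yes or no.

reject H₀: yes

x̄₁=50.632, s₁=7.595, n₁=19
x̄₂=32.700, s₂=7.103, n₂=10
s_p² = [18·7.595² + 9·7.103²]/27 = 55.2786
SE = √(s_p²·(1/19+1/10)) = 2.9047
t = (50.632−32.700)/2.9047 = 6.1733
df = 27
p-value (two-sided) = 0.00000
At α=0.01: p < α → reject H₀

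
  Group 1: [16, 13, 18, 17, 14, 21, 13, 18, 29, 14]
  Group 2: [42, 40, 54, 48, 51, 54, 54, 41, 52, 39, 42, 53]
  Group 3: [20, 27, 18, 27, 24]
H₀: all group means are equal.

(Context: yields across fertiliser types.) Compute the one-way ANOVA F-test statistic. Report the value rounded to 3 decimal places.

Group means [17.30, 47.50, 23.20], grand mean 31.815
SSB = Σnᵢ(x̄ᵢ−x̄)² = 5430.174; SSW = ΣΣ(x−x̄ᵢ)² = 699.900
MSB = 5430.174/2 = 2715.0870; MSW = 699.900/24 = 29.1625
F = MSB/MSW = 93.1020
df = (2, 24)

test statistic = 93.102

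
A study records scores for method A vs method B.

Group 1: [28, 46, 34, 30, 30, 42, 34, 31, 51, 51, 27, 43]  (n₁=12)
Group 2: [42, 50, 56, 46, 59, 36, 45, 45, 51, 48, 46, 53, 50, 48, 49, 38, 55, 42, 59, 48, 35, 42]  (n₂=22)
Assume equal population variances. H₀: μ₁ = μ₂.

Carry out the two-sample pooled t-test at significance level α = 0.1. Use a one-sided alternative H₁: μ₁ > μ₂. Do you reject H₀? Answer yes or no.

x̄₁=37.250, s₁=8.874, n₁=12
x̄₂=47.409, s₂=6.681, n₂=22
s_p² = [11·8.874² + 21·6.681²]/32 = 56.3615
SE = √(s_p²·(1/12+1/22)) = 2.6942
t = (37.250−47.409)/2.6942 = -3.7707
df = 32
p-value (one-sided, H₁ greater) = 0.99967
At α=0.1: p ≥ α → fail to reject H₀

reject H₀: no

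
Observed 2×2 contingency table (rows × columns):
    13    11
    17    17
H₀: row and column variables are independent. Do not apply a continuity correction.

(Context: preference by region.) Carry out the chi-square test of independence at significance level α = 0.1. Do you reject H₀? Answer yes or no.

Row totals [24, 34], col totals [30, 28], n=58
χ² = (13−12.41)²/12.41 + (11−11.59)²/11.59 + (17−17.59)²/17.59 + (17−16.41)²/16.41 = 0.0978
df = 1
p-value (upper-tail) = 0.75446
At α=0.1: p ≥ α → fail to reject H₀

reject H₀: no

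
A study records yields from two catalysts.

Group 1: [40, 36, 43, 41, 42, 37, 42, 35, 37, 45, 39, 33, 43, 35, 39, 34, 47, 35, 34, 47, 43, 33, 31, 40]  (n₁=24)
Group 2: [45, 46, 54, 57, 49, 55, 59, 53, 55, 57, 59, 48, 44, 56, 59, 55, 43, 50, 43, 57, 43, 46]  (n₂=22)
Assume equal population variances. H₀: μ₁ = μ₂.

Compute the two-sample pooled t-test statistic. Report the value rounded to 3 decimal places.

x̄₁=38.792, s₁=4.597, n₁=24
x̄₂=51.500, s₂=5.861, n₂=22
s_p² = [23·4.597² + 21·5.861²]/44 = 27.4422
SE = √(s_p²·(1/24+1/22)) = 1.5462
t = (38.792−51.500)/1.5462 = -8.2190
df = 44

test statistic = -8.219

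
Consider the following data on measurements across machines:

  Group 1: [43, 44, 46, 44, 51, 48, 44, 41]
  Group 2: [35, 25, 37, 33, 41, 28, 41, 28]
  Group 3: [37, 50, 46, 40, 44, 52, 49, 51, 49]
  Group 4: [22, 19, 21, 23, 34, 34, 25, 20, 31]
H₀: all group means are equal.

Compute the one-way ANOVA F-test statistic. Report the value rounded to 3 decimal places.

test statistic = 31.606

Group means [45.12, 33.50, 46.44, 25.44], grand mean 37.529
SSB = Σnᵢ(x̄ᵢ−x̄)² = 2621.151; SSW = ΣΣ(x−x̄ᵢ)² = 829.319
MSB = 2621.151/3 = 873.7170; MSW = 829.319/30 = 27.6440
F = MSB/MSW = 31.6060
df = (3, 30)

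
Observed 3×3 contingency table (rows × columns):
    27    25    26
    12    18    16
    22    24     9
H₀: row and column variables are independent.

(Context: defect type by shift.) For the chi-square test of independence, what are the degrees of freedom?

df = (r−1)(c−1) = (3−1)·(3−1) = 4

degrees of freedom = 4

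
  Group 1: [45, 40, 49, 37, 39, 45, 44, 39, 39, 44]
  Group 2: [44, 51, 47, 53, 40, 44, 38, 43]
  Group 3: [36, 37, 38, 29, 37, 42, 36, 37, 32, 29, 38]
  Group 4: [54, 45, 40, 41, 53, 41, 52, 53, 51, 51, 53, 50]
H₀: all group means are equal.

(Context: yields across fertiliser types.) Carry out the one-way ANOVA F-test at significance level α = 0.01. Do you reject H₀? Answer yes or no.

reject H₀: yes

Group means [42.10, 45.00, 35.55, 48.67], grand mean 42.829
SSB = Σnᵢ(x̄ᵢ−x̄)² = 1035.511; SSW = ΣΣ(x−x̄ᵢ)² = 788.294
MSB = 1035.511/3 = 345.1703; MSW = 788.294/37 = 21.3052
F = MSB/MSW = 16.2012
df = (3, 37)
p-value (upper-tail) = 0.00000
At α=0.01: p < α → reject H₀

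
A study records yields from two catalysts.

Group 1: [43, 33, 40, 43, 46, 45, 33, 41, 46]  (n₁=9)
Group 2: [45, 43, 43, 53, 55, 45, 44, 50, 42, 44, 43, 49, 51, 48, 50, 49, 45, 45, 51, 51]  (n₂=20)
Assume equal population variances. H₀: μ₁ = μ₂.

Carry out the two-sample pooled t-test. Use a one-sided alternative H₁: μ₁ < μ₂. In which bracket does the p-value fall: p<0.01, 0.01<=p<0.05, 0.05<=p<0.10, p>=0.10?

p-value bracket: p<0.01

x̄₁=41.111, s₁=5.036, n₁=9
x̄₂=47.300, s₂=3.840, n₂=20
s_p² = [8·5.036² + 19·3.840²]/27 = 17.8922
SE = √(s_p²·(1/9+1/20)) = 1.6978
t = (41.111−47.300)/1.6978 = -3.6452
df = 27
p-value (one-sided, H₁ less) = 0.00056
→ bracket: p<0.01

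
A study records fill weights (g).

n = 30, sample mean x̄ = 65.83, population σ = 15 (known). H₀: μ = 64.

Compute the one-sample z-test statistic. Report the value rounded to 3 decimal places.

SE = σ/√n = 15/√30 = 2.7386
z = (x̄−μ₀)/SE = (65.83−64)/2.7386 = 0.6682

test statistic = 0.668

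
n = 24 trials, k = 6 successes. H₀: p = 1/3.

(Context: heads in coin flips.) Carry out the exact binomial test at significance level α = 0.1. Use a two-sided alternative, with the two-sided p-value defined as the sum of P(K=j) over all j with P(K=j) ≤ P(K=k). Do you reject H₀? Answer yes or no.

Exact binomial: n=24, k=6, p₀=1/3=0.3333
P(X=j) = C(n,j)·p₀^j·(1−p₀)^(n−j); p = Σ P(X=j) over j with P(X=j) ≤ P(X=6)
p-value (two-sided) = 0.51702
At α=0.1: p ≥ α → fail to reject H₀

reject H₀: no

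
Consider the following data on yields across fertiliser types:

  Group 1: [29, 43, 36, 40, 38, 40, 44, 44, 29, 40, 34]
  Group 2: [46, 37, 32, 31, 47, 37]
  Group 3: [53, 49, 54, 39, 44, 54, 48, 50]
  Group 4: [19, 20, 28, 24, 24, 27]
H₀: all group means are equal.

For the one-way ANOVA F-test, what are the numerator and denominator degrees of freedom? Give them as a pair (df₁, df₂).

degrees of freedom = [3, 27]

k = 4 groups, N = 31 total
df = (k−1, N−k) = (4−1, 31−4) = (3, 27)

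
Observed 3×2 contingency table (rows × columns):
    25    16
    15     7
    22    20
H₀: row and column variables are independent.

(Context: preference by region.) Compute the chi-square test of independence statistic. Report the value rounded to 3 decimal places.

Row totals [41, 22, 42], col totals [62, 43], n=105
χ² = (25−24.21)²/24.21 + (16−16.79)²/16.79 + (15−12.99)²/12.99 + (7−9.01)²/9.01 + (22−24.80)²/24.80 + (20−17.20)²/17.20 = 1.5940
df = 2

test statistic = 1.594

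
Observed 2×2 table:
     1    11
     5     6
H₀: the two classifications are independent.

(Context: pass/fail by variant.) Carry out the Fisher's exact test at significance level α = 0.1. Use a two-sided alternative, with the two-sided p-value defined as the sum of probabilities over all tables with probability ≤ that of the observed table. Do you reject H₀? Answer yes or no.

Margins: r₁=12, r₂=11, c₁=6, c₂=17, n=23
p_obs = C(12,1)·C(11,5)/C(23,6); sum pmf over tables with pmf ≤ p_obs
p-value (two-sided) = 0.06865
At α=0.1: p < α → reject H₀

reject H₀: yes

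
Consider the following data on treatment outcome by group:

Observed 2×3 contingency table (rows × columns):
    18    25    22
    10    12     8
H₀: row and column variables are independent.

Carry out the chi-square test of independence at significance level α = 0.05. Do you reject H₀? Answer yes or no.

Row totals [65, 30], col totals [28, 37, 30], n=95
χ² = (18−19.16)²/19.16 + (25−25.32)²/25.32 + (22−20.53)²/20.53 + (10−8.84)²/8.84 + (12−11.68)²/11.68 + (8−9.47)²/9.47 = 0.5691
df = 2
p-value (upper-tail) = 0.75234
At α=0.05: p ≥ α → fail to reject H₀

reject H₀: no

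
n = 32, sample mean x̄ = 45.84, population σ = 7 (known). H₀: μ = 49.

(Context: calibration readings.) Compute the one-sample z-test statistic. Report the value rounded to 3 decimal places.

SE = σ/√n = 7/√32 = 1.2374
z = (x̄−μ₀)/SE = (45.84−49)/1.2374 = -2.5537

test statistic = -2.554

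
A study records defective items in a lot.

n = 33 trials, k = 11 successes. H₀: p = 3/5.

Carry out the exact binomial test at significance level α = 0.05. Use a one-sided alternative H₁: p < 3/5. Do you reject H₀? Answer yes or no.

Exact binomial: n=33, k=11, p₀=3/5=0.6000
P(X≤11) from Σ C(n,i)·p₀^i·(1−p₀)^(n−i)
p-value (one-sided, H₁ less) = 0.00177
At α=0.05: p < α → reject H₀

reject H₀: yes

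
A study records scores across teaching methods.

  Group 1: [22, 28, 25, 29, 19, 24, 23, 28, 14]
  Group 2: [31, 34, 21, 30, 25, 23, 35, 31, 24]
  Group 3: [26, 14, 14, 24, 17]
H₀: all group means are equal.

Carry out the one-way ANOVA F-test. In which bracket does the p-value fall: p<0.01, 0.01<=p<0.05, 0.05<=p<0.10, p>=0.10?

Group means [23.56, 28.22, 19.00], grand mean 24.391
SSB = Σnᵢ(x̄ᵢ−x̄)² = 283.700; SSW = ΣΣ(x−x̄ᵢ)² = 519.778
MSB = 283.700/2 = 141.8502; MSW = 519.778/20 = 25.9889
F = MSB/MSW = 5.4581
df = (2, 20)
p-value (upper-tail) = 0.01284
→ bracket: 0.01<=p<0.05

p-value bracket: 0.01<=p<0.05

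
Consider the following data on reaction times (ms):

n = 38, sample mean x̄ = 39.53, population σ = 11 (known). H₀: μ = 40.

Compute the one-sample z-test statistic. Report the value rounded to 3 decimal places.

SE = σ/√n = 11/√38 = 1.7844
z = (x̄−μ₀)/SE = (39.53−40)/1.7844 = -0.2634

test statistic = -0.263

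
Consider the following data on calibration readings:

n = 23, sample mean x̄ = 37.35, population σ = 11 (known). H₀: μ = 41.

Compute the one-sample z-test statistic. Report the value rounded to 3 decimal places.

SE = σ/√n = 11/√23 = 2.2937
z = (x̄−μ₀)/SE = (37.35−41)/2.2937 = -1.5913

test statistic = -1.591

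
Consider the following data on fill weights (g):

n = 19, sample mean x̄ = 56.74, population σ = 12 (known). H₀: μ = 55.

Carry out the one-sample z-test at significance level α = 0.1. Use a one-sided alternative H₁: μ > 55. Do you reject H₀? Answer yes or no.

reject H₀: no

SE = σ/√n = 12/√19 = 2.7530
z = (x̄−μ₀)/SE = (56.74−55)/2.7530 = 0.6320
p-value (one-sided, H₁ greater) = 0.26368
At α=0.1: p ≥ α → fail to reject H₀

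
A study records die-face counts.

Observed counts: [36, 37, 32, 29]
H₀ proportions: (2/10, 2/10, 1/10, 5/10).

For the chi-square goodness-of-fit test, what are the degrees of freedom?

degrees of freedom = 3

df = k − 1 = 4 − 1 = 3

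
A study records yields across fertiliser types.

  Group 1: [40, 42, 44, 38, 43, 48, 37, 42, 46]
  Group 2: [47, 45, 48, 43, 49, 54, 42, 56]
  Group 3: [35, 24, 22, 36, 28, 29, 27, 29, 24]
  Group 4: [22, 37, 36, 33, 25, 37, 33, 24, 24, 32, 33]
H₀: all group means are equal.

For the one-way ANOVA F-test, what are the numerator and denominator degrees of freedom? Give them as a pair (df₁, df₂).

degrees of freedom = [3, 33]

k = 4 groups, N = 37 total
df = (k−1, N−k) = (4−1, 37−4) = (3, 33)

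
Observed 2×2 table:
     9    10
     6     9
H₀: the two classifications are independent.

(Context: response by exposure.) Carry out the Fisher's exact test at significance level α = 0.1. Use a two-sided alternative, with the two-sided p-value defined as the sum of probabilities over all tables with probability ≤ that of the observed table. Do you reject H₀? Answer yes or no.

Margins: r₁=19, r₂=15, c₁=15, c₂=19, n=34
p_obs = C(19,9)·C(15,6)/C(34,15); sum pmf over tables with pmf ≤ p_obs
p-value (two-sided) = 0.73794
At α=0.1: p ≥ α → fail to reject H₀

reject H₀: no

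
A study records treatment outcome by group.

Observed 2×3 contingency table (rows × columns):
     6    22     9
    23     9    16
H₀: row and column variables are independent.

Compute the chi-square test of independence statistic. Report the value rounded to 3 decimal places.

test statistic = 16.225

Row totals [37, 48], col totals [29, 31, 25], n=85
χ² = (6−12.62)²/12.62 + (22−13.49)²/13.49 + (9−10.88)²/10.88 + (23−16.38)²/16.38 + (9−17.51)²/17.51 + (16−14.12)²/14.12 = 16.2253
df = 2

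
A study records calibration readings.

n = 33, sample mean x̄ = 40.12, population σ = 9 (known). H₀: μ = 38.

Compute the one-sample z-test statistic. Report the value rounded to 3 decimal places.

SE = σ/√n = 9/√33 = 1.5667
z = (x̄−μ₀)/SE = (40.12−38)/1.5667 = 1.3532

test statistic = 1.353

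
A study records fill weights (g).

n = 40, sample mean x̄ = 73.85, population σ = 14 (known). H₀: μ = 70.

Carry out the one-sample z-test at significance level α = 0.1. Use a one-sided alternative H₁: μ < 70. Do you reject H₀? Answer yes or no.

SE = σ/√n = 14/√40 = 2.2136
z = (x̄−μ₀)/SE = (73.85−70)/2.2136 = 1.7393
p-value (one-sided, H₁ less) = 0.95900
At α=0.1: p ≥ α → fail to reject H₀

reject H₀: no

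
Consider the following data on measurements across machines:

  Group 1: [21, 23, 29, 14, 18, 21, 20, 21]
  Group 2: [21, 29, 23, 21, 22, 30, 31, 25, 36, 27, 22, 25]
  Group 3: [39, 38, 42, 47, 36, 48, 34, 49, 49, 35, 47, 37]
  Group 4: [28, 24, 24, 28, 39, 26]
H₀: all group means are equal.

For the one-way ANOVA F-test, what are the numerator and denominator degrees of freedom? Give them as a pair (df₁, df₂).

k = 4 groups, N = 38 total
df = (k−1, N−k) = (4−1, 38−4) = (3, 34)

degrees of freedom = [3, 34]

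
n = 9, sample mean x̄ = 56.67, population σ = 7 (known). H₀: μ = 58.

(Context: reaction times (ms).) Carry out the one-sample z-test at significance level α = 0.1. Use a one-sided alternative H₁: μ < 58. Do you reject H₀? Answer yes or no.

reject H₀: no

SE = σ/√n = 7/√9 = 2.3333
z = (x̄−μ₀)/SE = (56.67−58)/2.3333 = -0.5700
p-value (one-sided, H₁ less) = 0.28434
At α=0.1: p ≥ α → fail to reject H₀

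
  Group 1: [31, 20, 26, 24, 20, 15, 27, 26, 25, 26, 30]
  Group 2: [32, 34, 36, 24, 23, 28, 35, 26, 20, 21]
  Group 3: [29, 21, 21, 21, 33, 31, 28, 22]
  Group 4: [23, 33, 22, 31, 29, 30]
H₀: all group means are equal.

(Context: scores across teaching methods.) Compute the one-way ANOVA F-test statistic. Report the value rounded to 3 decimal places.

Group means [24.55, 27.90, 25.75, 28.00], grand mean 26.371
SSB = Σnᵢ(x̄ᵢ−x̄)² = 79.044; SSW = ΣΣ(x−x̄ᵢ)² = 817.127
MSB = 79.044/3 = 26.3481; MSW = 817.127/31 = 26.3589
F = MSB/MSW = 0.9996
df = (3, 31)

test statistic = 1.000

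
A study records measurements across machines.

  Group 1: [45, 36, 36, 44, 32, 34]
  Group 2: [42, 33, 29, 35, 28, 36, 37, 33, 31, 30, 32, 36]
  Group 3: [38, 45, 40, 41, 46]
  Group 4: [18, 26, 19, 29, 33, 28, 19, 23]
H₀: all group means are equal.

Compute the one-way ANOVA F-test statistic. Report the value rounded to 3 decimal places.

test statistic = 17.874

Group means [37.83, 33.50, 42.00, 24.38], grand mean 33.355
SSB = Σnᵢ(x̄ᵢ−x̄)² = 1139.388; SSW = ΣΣ(x−x̄ᵢ)² = 573.708
MSB = 1139.388/3 = 379.7961; MSW = 573.708/27 = 21.2485
F = MSB/MSW = 17.8741
df = (3, 27)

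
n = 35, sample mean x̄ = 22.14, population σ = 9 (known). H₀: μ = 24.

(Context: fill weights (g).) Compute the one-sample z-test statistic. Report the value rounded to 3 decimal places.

test statistic = -1.223

SE = σ/√n = 9/√35 = 1.5213
z = (x̄−μ₀)/SE = (22.14−24)/1.5213 = -1.2227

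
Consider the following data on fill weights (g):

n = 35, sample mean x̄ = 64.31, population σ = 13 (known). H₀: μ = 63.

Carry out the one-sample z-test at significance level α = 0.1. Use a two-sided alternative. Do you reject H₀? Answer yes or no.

SE = σ/√n = 13/√35 = 2.1974
z = (x̄−μ₀)/SE = (64.31−63)/2.1974 = 0.5962
p-value (two-sided) = 0.55107
At α=0.1: p ≥ α → fail to reject H₀

reject H₀: no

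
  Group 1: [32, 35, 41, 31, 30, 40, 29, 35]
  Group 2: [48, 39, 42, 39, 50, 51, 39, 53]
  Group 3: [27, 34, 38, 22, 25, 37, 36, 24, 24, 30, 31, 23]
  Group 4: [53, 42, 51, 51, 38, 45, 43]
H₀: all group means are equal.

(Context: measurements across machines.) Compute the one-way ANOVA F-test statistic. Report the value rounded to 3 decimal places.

Group means [34.12, 45.12, 29.25, 46.14], grand mean 37.371
SSB = Σnᵢ(x̄ᵢ−x̄)² = 1895.314; SSW = ΣΣ(x−x̄ᵢ)² = 958.857
MSB = 1895.314/3 = 631.7714; MSW = 958.857/31 = 30.9309
F = MSB/MSW = 20.4253
df = (3, 31)

test statistic = 20.425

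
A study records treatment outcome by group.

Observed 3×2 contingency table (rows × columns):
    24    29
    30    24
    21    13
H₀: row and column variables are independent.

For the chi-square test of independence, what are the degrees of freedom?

df = (r−1)(c−1) = (3−1)·(2−1) = 2

degrees of freedom = 2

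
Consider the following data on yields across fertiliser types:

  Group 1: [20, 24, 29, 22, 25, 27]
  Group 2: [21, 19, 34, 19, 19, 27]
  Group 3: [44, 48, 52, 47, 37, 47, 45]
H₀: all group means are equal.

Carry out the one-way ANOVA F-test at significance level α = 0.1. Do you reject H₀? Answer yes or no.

Group means [24.50, 23.17, 45.71], grand mean 31.895
SSB = Σnᵢ(x̄ᵢ−x̄)² = 2122.028; SSW = ΣΣ(x−x̄ᵢ)² = 369.762
MSB = 2122.028/2 = 1061.0138; MSW = 369.762/16 = 23.1101
F = MSB/MSW = 45.9112
df = (2, 16)
p-value (upper-tail) = 0.00000
At α=0.1: p < α → reject H₀

reject H₀: yes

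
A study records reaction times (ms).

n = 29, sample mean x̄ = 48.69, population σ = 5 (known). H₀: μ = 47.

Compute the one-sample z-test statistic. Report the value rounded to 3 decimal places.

SE = σ/√n = 5/√29 = 0.9285
z = (x̄−μ₀)/SE = (48.69−47)/0.9285 = 1.8202

test statistic = 1.820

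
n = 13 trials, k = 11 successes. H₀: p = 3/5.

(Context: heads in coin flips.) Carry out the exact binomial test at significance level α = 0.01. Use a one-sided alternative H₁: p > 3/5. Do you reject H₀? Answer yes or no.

Exact binomial: n=13, k=11, p₀=3/5=0.6000
P(X≥11) from Σ C(n,i)·p₀^i·(1−p₀)^(n−i)
p-value (one-sided, H₁ greater) = 0.05790
At α=0.01: p ≥ α → fail to reject H₀

reject H₀: no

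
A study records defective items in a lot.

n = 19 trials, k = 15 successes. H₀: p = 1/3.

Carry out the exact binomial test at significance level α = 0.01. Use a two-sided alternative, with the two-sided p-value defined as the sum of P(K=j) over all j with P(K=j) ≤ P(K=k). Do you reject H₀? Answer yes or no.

Exact binomial: n=19, k=15, p₀=1/3=0.3333
P(X=j) = C(n,j)·p₀^j·(1−p₀)^(n−j); p = Σ P(X=j) over j with P(X=j) ≤ P(X=15)
p-value (two-sided) = 0.00006
At α=0.01: p < α → reject H₀

reject H₀: yes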